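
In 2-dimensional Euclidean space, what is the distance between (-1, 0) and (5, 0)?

√(Σ(x_i - y_i)²) = √((-1 - 5)² + (0 - 0)²)
= √((-6)² + 0²) = √(36 + 0) = √36 = 6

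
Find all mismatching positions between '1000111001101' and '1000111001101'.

Differing positions: none. Hamming distance = 0.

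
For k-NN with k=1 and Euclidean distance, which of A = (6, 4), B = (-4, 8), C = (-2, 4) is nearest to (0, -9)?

Distances: d(A) ≈ 14.3178, d(B) ≈ 17.4642, d(C) ≈ 13.1529. Nearest: C = (-2, 4) with distance 13.1529.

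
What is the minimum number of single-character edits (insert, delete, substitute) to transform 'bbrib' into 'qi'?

Let D[i][j] be the edit distance between the first i characters of 'bbrib' and the first j characters of 'qi', with D[i][0] = i, D[0][j] = j, and D[i][j] = D[i-1][j-1] if the characters match, else 1 + min(D[i-1][j], D[i][j-1], D[i-1][j-1]). Filling the table (rows: prefixes of 'bbrib', columns: prefixes of 'qi'):
     ε  q  i
  ε  0  1  2
  b  1  1  2
  b  2  2  2
  r  3  3  3
  i  4  4  3
  b  5  5  4
The bottom-right entry gives D[5][2] = 4, so no sequence of fewer than 4 edits works. Backtracking through the table gives one optimal edit sequence (4 edits):
  bbrib → brib (del b @1)
  brib → rib (del b @1)
  rib → qib (sub r→q @1)
  qib → qi (del b @3)
Edit distance = 4.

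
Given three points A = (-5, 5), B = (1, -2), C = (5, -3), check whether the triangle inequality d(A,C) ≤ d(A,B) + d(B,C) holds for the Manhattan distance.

d(A,B) = 6 + 7 = 13, d(B,C) = 4 + 1 = 5, d(A,C) = 10 + 8 = 18.
d(A,C) = 18 ≤ 13 + 5 = 18. Triangle inequality is satisfied.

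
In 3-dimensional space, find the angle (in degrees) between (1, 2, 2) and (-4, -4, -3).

With u = (1, 2, 2), v = (-4, -4, -3):
u·v = 1·(-4) + 2·(-4) + 2·(-3) = (-4) + (-8) + (-6) = -18.
|u| = √(1² + 2² + 2²) = √9, |v| = √((-4)² + (-4)² + (-3)²) = √41, so |u||v| = √(9·41) = √369.
cos θ = (u·v)/(|u||v|) = -18/√369 ≈ -0.937043
θ = arccos(-0.937043) ≈ 159.56°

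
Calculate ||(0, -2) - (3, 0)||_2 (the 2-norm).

(Σ|x_i - y_i|^2)^(1/2) = (|0 - 3|^2 + |-2 - 0|^2)^(1/2)
= (3^2 + 2^2)^(1/2) = (9 + 4)^(1/2) = (13)^(1/2) ≈ 3.6056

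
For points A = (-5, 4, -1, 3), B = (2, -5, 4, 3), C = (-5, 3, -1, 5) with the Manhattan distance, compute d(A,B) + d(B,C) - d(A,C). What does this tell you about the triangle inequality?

d(A,B) = 7 + 9 + 5 + 0 = 21, d(B,C) = 7 + 8 + 5 + 2 = 22, d(A,C) = 0 + 1 + 0 + 2 = 3.
d(A,B) + d(B,C) - d(A,C) = 21 + 22 - 3 = 43 - 3 = 40. This is ≥ 0, so the triangle inequality holds for these points.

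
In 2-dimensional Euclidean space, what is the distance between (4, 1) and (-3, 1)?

√(Σ(x_i - y_i)²) = √((4 - (-3))² + (1 - 1)²)
= √(7² + 0²) = √(49 + 0) = √49 = 7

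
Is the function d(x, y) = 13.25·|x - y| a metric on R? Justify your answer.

Yes. Since |x - y| is a metric on R and 13.25 > 0, the positive scalar multiple 13.25·|x - y| is also a metric: scaling by a positive constant preserves non-negativity, identity (d=0 ⟺ |x-y|=0 ⟺ x=y), symmetry, and the triangle inequality.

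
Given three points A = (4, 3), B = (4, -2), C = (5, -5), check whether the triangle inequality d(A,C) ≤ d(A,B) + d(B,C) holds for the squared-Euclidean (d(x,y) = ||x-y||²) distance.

d(A,B) = 0² + 5² = 25, d(B,C) = 1² + 3² = 10, d(A,C) = 1² + 8² = 65.
d(A,C) = 65 > 25 + 10 = 35. Triangle inequality is VIOLATED. (Squared-Euclidean is not a metric — this is a counterexample.)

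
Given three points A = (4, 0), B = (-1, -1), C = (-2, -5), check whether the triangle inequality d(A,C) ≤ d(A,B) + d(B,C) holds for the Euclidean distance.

d(A,B) = √(5² + 1²) = √26 ≈ 5.099, d(B,C) = √(1² + 4²) = √17 ≈ 4.1231, d(A,C) = √(6² + 5²) = √61 ≈ 7.8102.
d(A,C) ≈ 7.8102 ≤ 5.099 + 4.1231 = 9.2221. Triangle inequality is satisfied.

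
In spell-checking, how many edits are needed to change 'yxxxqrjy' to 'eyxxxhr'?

Let D[i][j] be the edit distance between the first i characters of 'yxxxqrjy' and the first j characters of 'eyxxxhr', with D[i][0] = i, D[0][j] = j, and D[i][j] = D[i-1][j-1] if the characters match, else 1 + min(D[i-1][j], D[i][j-1], D[i-1][j-1]). Filling the table (rows: prefixes of 'yxxxqrjy', columns: prefixes of 'eyxxxhr'):
     ε  e  y  x  x  x  h  r
  ε  0  1  2  3  4  5  6  7
  y  1  1  1  2  3  4  5  6
  x  2  2  2  1  2  3  4  5
  x  3  3  3  2  1  2  3  4
  x  4  4  4  3  2  1  2  3
  q  5  5  5  4  3  2  2  3
  r  6  6  6  5  4  3  3  2
  j  7  7  7  6  5  4  4  3
  y  8  8  7  7  6  5  5  4
The bottom-right entry gives D[8][7] = 4, so no sequence of fewer than 4 edits works. Backtracking through the table gives one optimal edit sequence (4 edits):
  yxxxqrjy → eyxxxqrjy (ins e @1)
  eyxxxqrjy → eyxxxhrjy (sub q→h @6)
  eyxxxhrjy → eyxxxhry (del j @8)
  eyxxxhry → eyxxxhr (del y @8)
Edit distance = 4.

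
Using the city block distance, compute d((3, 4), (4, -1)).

Σ|x_i - y_i| = |3 - 4| + |4 - (-1)| = 1 + 5 = 6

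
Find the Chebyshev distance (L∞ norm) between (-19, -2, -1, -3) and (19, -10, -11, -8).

max(|x_i - y_i|) = max(|-19 - 19|, |-2 - (-10)|, |-1 - (-11)|, |-3 - (-8)|) = max(38, 8, 10, 5) = 38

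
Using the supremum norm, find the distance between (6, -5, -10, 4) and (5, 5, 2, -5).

max(|x_i - y_i|) = max(|6 - 5|, |-5 - 5|, |-10 - 2|, |4 - (-5)|) = max(1, 10, 12, 9) = 12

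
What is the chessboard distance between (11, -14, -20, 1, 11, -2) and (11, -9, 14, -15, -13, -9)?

max(|x_i - y_i|) = max(|11 - 11|, |-14 - (-9)|, |-20 - 14|, |1 - (-15)|, |11 - (-13)|, |-2 - (-9)|) = max(0, 5, 34, 16, 24, 7) = 34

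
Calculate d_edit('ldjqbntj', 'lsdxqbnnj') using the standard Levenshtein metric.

Let D[i][j] be the edit distance between the first i characters of 'ldjqbntj' and the first j characters of 'lsdxqbnnj', with D[i][0] = i, D[0][j] = j, and D[i][j] = D[i-1][j-1] if the characters match, else 1 + min(D[i-1][j], D[i][j-1], D[i-1][j-1]). Filling the table (rows: prefixes of 'ldjqbntj', columns: prefixes of 'lsdxqbnnj'):
     ε  l  s  d  x  q  b  n  n  j
  ε  0  1  2  3  4  5  6  7  8  9
  l  1  0  1  2  3  4  5  6  7  8
  d  2  1  1  1  2  3  4  5  6  7
  j  3  2  2  2  2  3  4  5  6  6
  q  4  3  3  3  3  2  3  4  5  6
  b  5  4  4  4  4  3  2  3  4  5
  n  6  5  5  5  5  4  3  2  3  4
  t  7  6  6  6  6  5  4  3  3  4
  j  8  7  7  7  7  6  5  4  4  3
The bottom-right entry gives D[8][9] = 3, so no sequence of fewer than 3 edits works. Backtracking through the table gives one optimal edit sequence (3 edits):
  ldjqbntj → lsdjqbntj (ins s @2)
  lsdjqbntj → lsdxqbntj (sub j→x @4)
  lsdxqbntj → lsdxqbnnj (sub t→n @8)
Edit distance = 3.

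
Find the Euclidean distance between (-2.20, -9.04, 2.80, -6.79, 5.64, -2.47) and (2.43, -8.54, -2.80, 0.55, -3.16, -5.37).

√(Σ(x_i - y_i)²) = √((-2.2 - 2.43)² + (-9.04 - (-8.54))² + (2.8 - (-2.8))² + (-6.79 - 0.55)² + (5.64 - (-3.16))² + (-2.47 - (-5.37))²)
= √((-4.63)² + (-0.5)² + 5.6² + (-7.34)² + 8.8² + 2.9²) = √(21.4369 + 0.25 + 31.36 + 53.8756 + 77.44 + 8.41) = √192.7725 ≈ 13.8843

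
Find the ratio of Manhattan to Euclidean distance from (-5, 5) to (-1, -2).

L1 = |-5 - (-1)| + |5 - (-2)| = 4 + 7 = 11
L2 = √(4² + 7²) = √65 ≈ 8.0623
L1 ≥ L2 always (equality iff movement is along one axis); L1 > L2 here.
Ratio L1/L2 = 11/√65 ≈ 1.3644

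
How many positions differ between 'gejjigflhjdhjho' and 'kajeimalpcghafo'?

Differing positions: 1, 2, 4, 6, 7, 9, 10, 11, 13, 14. Hamming distance = 10.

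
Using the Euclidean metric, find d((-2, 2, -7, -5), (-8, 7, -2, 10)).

√(Σ(x_i - y_i)²) = √((-2 - (-8))² + (2 - 7)² + (-7 - (-2))² + (-5 - 10)²)
= √(6² + (-5)² + (-5)² + (-15)²) = √(36 + 25 + 25 + 225) = √311 ≈ 17.6352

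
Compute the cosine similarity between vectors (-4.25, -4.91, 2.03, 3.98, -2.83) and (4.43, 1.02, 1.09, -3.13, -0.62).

With u = (-4.25, -4.91, 2.03, 3.98, -2.83), v = (4.43, 1.02, 1.09, -3.13, -0.62):
u·v = (-4.25)·4.43 + (-4.91)·1.02 + 2.03·1.09 + 3.98·(-3.13) + (-2.83)·(-0.62) = (-18.8275) + (-5.0082) + 2.2127 + (-12.4574) + 1.7546 = -32.3258.
|u| = √((-4.25)² + (-4.91)² + 2.03² + 3.98² + (-2.83)²) = √(18.0625 + 24.1081 + 4.1209 + 15.8404 + 8.0089) = √70.1408, |v| = √(4.43² + 1.02² + 1.09² + (-3.13)² + (-0.62)²) = √(19.6249 + 1.0404 + 1.1881 + 9.7969 + 0.3844) = √32.0347.
cos θ = (u·v)/(|u||v|) = -32.3258/(√70.1408·√32.0347) ≈ -0.682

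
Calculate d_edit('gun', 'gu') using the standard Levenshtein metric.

Let D[i][j] be the edit distance between the first i characters of 'gun' and the first j characters of 'gu', with D[i][0] = i, D[0][j] = j, and D[i][j] = D[i-1][j-1] if the characters match, else 1 + min(D[i-1][j], D[i][j-1], D[i-1][j-1]). Filling the table (rows: prefixes of 'gun', columns: prefixes of 'gu'):
     ε  g  u
  ε  0  1  2
  g  1  0  1
  u  2  1  0
  n  3  2  1
The bottom-right entry gives D[3][2] = 1, so no sequence of fewer than 1 edit works. Backtracking through the table gives one optimal edit sequence (1 edit):
  gun → gu (del n @3)
Edit distance = 1.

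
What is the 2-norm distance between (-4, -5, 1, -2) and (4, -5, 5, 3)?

(Σ|x_i - y_i|^2)^(1/2) = (|-4 - 4|^2 + |-5 - (-5)|^2 + |1 - 5|^2 + |-2 - 3|^2)^(1/2)
= (8^2 + 0^2 + 4^2 + 5^2)^(1/2) = (64 + 0 + 16 + 25)^(1/2) = (105)^(1/2) ≈ 10.247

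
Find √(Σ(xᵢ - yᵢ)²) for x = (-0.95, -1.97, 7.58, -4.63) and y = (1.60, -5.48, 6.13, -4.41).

√(Σ(x_i - y_i)²) = √((-0.95 - 1.6)² + (-1.97 - (-5.48))² + (7.58 - 6.13)² + (-4.63 - (-4.41))²)
= √((-2.55)² + 3.51² + 1.45² + (-0.22)²) = √(6.5025 + 12.3201 + 2.1025 + 0.0484) = √20.9735 ≈ 4.5797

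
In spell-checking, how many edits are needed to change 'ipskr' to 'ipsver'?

Let D[i][j] be the edit distance between the first i characters of 'ipskr' and the first j characters of 'ipsver', with D[i][0] = i, D[0][j] = j, and D[i][j] = D[i-1][j-1] if the characters match, else 1 + min(D[i-1][j], D[i][j-1], D[i-1][j-1]). Filling the table (rows: prefixes of 'ipskr', columns: prefixes of 'ipsver'):
     ε  i  p  s  v  e  r
  ε  0  1  2  3  4  5  6
  i  1  0  1  2  3  4  5
  p  2  1  0  1  2  3  4
  s  3  2  1  0  1  2  3
  k  4  3  2  1  1  2  3
  r  5  4  3  2  2  2  2
The bottom-right entry gives D[5][6] = 2, so no sequence of fewer than 2 edits works. Backtracking through the table gives one optimal edit sequence (2 edits):
  ipskr → ipsvkr (ins v @4)
  ipsvkr → ipsver (sub k→e @5)
Edit distance = 2.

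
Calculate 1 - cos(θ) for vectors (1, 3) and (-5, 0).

With u = (1, 3), v = (-5, 0):
u·v = 1·(-5) + 3·0 = (-5) + 0 = -5.
|u| = √(1² + 3²) = √10, |v| = √((-5)² + 0²) = √25, so |u||v| = √(10·25) = √250.
cos θ = (u·v)/(|u||v|) = -5/√250 ≈ -0.3162
Cosine distance = 1 - cos θ ≈ 1 - (-0.3162) = 1.3162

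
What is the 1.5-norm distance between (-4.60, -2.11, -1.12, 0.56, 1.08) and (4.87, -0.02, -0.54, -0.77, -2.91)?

(Σ|x_i - y_i|^1.5)^(1/1.5) = (|-4.6 - 4.87|^1.5 + |-2.11 - (-0.02)|^1.5 + |-1.12 - (-0.54)|^1.5 + |0.56 - (-0.77)|^1.5 + |1.08 - (-2.91)|^1.5)^(1/1.5)
= (9.47^1.5 + 2.09^1.5 + 0.58^1.5 + 1.33^1.5 + 3.99^1.5)^(1/1.5) ≈ (29.1424 + 3.0215 + 0.4417 + 1.5338 + 7.97)^(1/1.5) = (42.1094)^(1/1.5) ≈ 12.1037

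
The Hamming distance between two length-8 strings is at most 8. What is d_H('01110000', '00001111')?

Differing positions: 2, 3, 4, 5, 6, 7, 8. Hamming distance = 7. The maximum possible Hamming distance for length-8 strings is 8, so d_H/8 = 7/8 = 0.875.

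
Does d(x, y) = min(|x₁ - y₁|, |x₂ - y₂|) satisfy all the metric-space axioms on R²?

No. d fails identity of indiscernibles: take x = (-1, 0) and y = (-1, 2). Then d(x,y) = min(|-1 - (-1)|, |0 - 2|) = min(0, 2) = 0, yet x ≠ y.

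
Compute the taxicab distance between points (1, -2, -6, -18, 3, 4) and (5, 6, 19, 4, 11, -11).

Σ|x_i - y_i| = |1 - 5| + |-2 - 6| + |-6 - 19| + |-18 - 4| + |3 - 11| + |4 - (-11)| = 4 + 8 + 25 + 22 + 8 + 15 = 82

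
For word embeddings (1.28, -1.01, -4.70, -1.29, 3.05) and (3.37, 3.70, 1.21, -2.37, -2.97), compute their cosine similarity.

With u = (1.28, -1.01, -4.70, -1.29, 3.05), v = (3.37, 3.70, 1.21, -2.37, -2.97):
u·v = 1.28·3.37 + (-1.01)·3.7 + (-4.7)·1.21 + (-1.29)·(-2.37) + 3.05·(-2.97) = 4.3136 + (-3.737) + (-5.687) + 3.0573 + (-9.0585) = -11.1116.
|u| = √(1.28² + (-1.01)² + (-4.7)² + (-1.29)² + 3.05²) = √(1.6384 + 1.0201 + 22.09 + 1.6641 + 9.3025) = √35.7151, |v| = √(3.37² + 3.7² + 1.21² + (-2.37)² + (-2.97)²) = √(11.3569 + 13.69 + 1.4641 + 5.6169 + 8.8209) = √40.9488.
cos θ = (u·v)/(|u||v|) = -11.1116/(√35.7151·√40.9488) ≈ -0.2906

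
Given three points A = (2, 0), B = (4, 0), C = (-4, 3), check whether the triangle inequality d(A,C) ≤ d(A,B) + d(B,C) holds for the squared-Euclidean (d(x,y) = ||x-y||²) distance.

d(A,B) = 2² + 0² = 4, d(B,C) = 8² + 3² = 73, d(A,C) = 6² + 3² = 45.
d(A,C) = 45 ≤ 4 + 73 = 77. Triangle inequality is satisfied.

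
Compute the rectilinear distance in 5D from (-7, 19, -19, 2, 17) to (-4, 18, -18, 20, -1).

Σ|x_i - y_i| = |-7 - (-4)| + |19 - 18| + |-19 - (-18)| + |2 - 20| + |17 - (-1)| = 3 + 1 + 1 + 18 + 18 = 41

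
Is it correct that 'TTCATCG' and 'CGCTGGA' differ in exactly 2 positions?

Differing positions: 1, 2, 4, 5, 6, 7. Hamming distance = 6, so the claim that d_H = 2 is false.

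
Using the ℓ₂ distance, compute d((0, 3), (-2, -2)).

(Σ|x_i - y_i|^2)^(1/2) = (|0 - (-2)|^2 + |3 - (-2)|^2)^(1/2)
= (2^2 + 5^2)^(1/2) = (4 + 25)^(1/2) = (29)^(1/2) ≈ 5.3852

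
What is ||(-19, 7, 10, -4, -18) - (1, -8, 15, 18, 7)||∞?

max(|x_i - y_i|) = max(|-19 - 1|, |7 - (-8)|, |10 - 15|, |-4 - 18|, |-18 - 7|) = max(20, 15, 5, 22, 25) = 25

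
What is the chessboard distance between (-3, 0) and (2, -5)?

max(|x_i - y_i|) = max(|-3 - 2|, |0 - (-5)|) = max(5, 5) = 5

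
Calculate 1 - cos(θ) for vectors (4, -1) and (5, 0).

With u = (4, -1), v = (5, 0):
u·v = 4·5 + (-1)·0 = 20 + 0 = 20.
|u| = √(4² + (-1)²) = √17, |v| = √(5² + 0²) = √25, so |u||v| = √(17·25) = √425.
cos θ = (u·v)/(|u||v|) = 20/√425 ≈ 0.9701
Cosine distance = 1 - cos θ ≈ 1 - 0.9701 = 0.0299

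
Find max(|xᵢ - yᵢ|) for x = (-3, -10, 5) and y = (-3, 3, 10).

max(|x_i - y_i|) = max(|-3 - (-3)|, |-10 - 3|, |5 - 10|) = max(0, 13, 5) = 13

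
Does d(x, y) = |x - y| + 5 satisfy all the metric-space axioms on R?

No. d fails identity of indiscernibles (specifically d(x,x) = 0): d(4, 4) = |4 - 4| + 5 = 0 + 5 = 5 ≠ 0.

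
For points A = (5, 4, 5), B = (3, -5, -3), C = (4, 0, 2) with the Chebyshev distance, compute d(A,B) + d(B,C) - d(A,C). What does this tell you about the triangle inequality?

d(A,B) = max(2, 9, 8) = 9, d(B,C) = max(1, 5, 5) = 5, d(A,C) = max(1, 4, 3) = 4.
d(A,B) + d(B,C) - d(A,C) = 9 + 5 - 4 = 14 - 4 = 10. This is ≥ 0, so the triangle inequality holds for these points.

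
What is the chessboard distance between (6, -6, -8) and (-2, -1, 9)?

max(|x_i - y_i|) = max(|6 - (-2)|, |-6 - (-1)|, |-8 - 9|) = max(8, 5, 17) = 17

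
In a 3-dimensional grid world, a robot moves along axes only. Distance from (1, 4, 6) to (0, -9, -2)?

Σ|x_i - y_i| = |1 - 0| + |4 - (-9)| + |6 - (-2)| = 1 + 13 + 8 = 22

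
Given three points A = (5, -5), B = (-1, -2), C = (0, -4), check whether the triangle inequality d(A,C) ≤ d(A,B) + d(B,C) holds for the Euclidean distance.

d(A,B) = √(6² + 3²) = √45 ≈ 6.7082, d(B,C) = √(1² + 2²) = √5 ≈ 2.2361, d(A,C) = √(5² + 1²) = √26 ≈ 5.099.
d(A,C) ≈ 5.099 ≤ 6.7082 + 2.2361 = 8.9443. Triangle inequality is satisfied.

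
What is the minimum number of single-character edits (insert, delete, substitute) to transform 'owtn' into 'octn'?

Let D[i][j] be the edit distance between the first i characters of 'owtn' and the first j characters of 'octn', with D[i][0] = i, D[0][j] = j, and D[i][j] = D[i-1][j-1] if the characters match, else 1 + min(D[i-1][j], D[i][j-1], D[i-1][j-1]). Filling the table (rows: prefixes of 'owtn', columns: prefixes of 'octn'):
     ε  o  c  t  n
  ε  0  1  2  3  4
  o  1  0  1  2  3
  w  2  1  1  2  3
  t  3  2  2  1  2
  n  4  3  3  2  1
The bottom-right entry gives D[4][4] = 1, so no sequence of fewer than 1 edit works. Backtracking through the table gives one optimal edit sequence (1 edit):
  owtn → octn (sub w→c @2)
Edit distance = 1.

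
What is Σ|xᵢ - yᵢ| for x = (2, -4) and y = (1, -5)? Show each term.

Σ|x_i - y_i| = |2 - 1| + |-4 - (-5)| = 1 + 1 = 2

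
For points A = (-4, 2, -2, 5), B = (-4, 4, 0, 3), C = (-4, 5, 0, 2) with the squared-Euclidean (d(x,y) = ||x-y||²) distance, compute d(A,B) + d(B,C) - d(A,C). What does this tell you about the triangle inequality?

d(A,B) = 0² + 2² + 2² + 2² = 12, d(B,C) = 0² + 1² + 0² + 1² = 2, d(A,C) = 0² + 3² + 2² + 3² = 22.
d(A,B) + d(B,C) - d(A,C) = 12 + 2 - 22 = 14 - 22 = -8. This is < 0, so the triangle inequality FAILS for these points (squared-Euclidean is not a metric).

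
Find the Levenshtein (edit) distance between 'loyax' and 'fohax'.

Let D[i][j] be the edit distance between the first i characters of 'loyax' and the first j characters of 'fohax', with D[i][0] = i, D[0][j] = j, and D[i][j] = D[i-1][j-1] if the characters match, else 1 + min(D[i-1][j], D[i][j-1], D[i-1][j-1]). Filling the table (rows: prefixes of 'loyax', columns: prefixes of 'fohax'):
     ε  f  o  h  a  x
  ε  0  1  2  3  4  5
  l  1  1  2  3  4  5
  o  2  2  1  2  3  4
  y  3  3  2  2  3  4
  a  4  4  3  3  2  3
  x  5  5  4  4  3  2
The bottom-right entry gives D[5][5] = 2, so no sequence of fewer than 2 edits works. Backtracking through the table gives one optimal edit sequence (2 edits):
  loyax → foyax (sub l→f @1)
  foyax → fohax (sub y→h @3)
Edit distance = 2.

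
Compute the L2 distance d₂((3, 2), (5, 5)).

√(Σ(x_i - y_i)²) = √((3 - 5)² + (2 - 5)²)
= √((-2)² + (-3)²) = √(4 + 9) = √13 ≈ 3.6056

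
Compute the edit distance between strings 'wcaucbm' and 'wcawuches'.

Let D[i][j] be the edit distance between the first i characters of 'wcaucbm' and the first j characters of 'wcawuches', with D[i][0] = i, D[0][j] = j, and D[i][j] = D[i-1][j-1] if the characters match, else 1 + min(D[i-1][j], D[i][j-1], D[i-1][j-1]). Filling the table (rows: prefixes of 'wcaucbm', columns: prefixes of 'wcawuches'):
     ε  w  c  a  w  u  c  h  e  s
  ε  0  1  2  3  4  5  6  7  8  9
  w  1  0  1  2  3  4  5  6  7  8
  c  2  1  0  1  2  3  4  5  6  7
  a  3  2  1  0  1  2  3  4  5  6
  u  4  3  2  1  1  1  2  3  4  5
  c  5  4  3  2  2  2  1  2  3  4
  b  6  5  4  3  3  3  2  2  3  4
  m  7  6  5  4  4  4  3  3  3  4
The bottom-right entry gives D[7][9] = 4, so no sequence of fewer than 4 edits works. Backtracking through the table gives one optimal edit sequence (4 edits):
  wcaucbm → wcawucbm (ins w @4)
  wcawucbm → wcawuchbm (ins h @7)
  wcawuchbm → wcawuchem (sub b→e @8)
  wcawuchem → wcawuches (sub m→s @9)
Edit distance = 4.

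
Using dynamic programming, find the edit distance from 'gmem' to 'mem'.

Let D[i][j] be the edit distance between the first i characters of 'gmem' and the first j characters of 'mem', with D[i][0] = i, D[0][j] = j, and D[i][j] = D[i-1][j-1] if the characters match, else 1 + min(D[i-1][j], D[i][j-1], D[i-1][j-1]). Filling the table (rows: prefixes of 'gmem', columns: prefixes of 'mem'):
     ε  m  e  m
  ε  0  1  2  3
  g  1  1  2  3
  m  2  1  2  2
  e  3  2  1  2
  m  4  3  2  1
The bottom-right entry gives D[4][3] = 1, so no sequence of fewer than 1 edit works. Backtracking through the table gives one optimal edit sequence (1 edit):
  gmem → mem (del g @1)
Edit distance = 1.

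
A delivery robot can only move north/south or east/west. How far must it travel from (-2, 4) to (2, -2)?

Σ|x_i - y_i| = |-2 - 2| + |4 - (-2)| = 4 + 6 = 10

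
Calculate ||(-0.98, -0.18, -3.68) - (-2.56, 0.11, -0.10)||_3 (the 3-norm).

(Σ|x_i - y_i|^3)^(1/3) = (|-0.98 - (-2.56)|^3 + |-0.18 - 0.11|^3 + |-3.68 - (-0.1)|^3)^(1/3)
= (1.58^3 + 0.29^3 + 3.58^3)^(1/3) ≈ (3.9443 + 0.0244 + 45.8827)^(1/3) = (49.8514)^(1/3) ≈ 3.6804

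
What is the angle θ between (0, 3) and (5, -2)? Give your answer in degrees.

With u = (0, 3), v = (5, -2):
u·v = 0·5 + 3·(-2) = 0 + (-6) = -6.
|u| = √(0² + 3²) = √9, |v| = √(5² + (-2)²) = √29, so |u||v| = √(9·29) = √261.
cos θ = (u·v)/(|u||v|) = -6/√261 ≈ -0.371391
θ = arccos(-0.371391) ≈ 111.8°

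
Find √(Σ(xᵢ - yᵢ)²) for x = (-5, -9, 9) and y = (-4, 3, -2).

√(Σ(x_i - y_i)²) = √((-5 - (-4))² + (-9 - 3)² + (9 - (-2))²)
= √((-1)² + (-12)² + 11²) = √(1 + 144 + 121) = √266 ≈ 16.3095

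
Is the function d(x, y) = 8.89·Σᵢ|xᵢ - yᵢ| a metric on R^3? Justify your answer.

Yes. The L1 (Manhattan) norm induces a metric on R^3, and multiplying a metric by a positive constant 8.89 > 0 preserves all four axioms: non-negativity (8.89·||x-y|| ≥ 0), identity (8.89·||x-y|| = 0 ⟺ ||x-y|| = 0 ⟺ x = y), symmetry (||x-y|| = ||y-x||), and the triangle inequality (8.89·||x-z|| ≤ 8.89·||x-y|| + 8.89·||y-z||). So d is a metric.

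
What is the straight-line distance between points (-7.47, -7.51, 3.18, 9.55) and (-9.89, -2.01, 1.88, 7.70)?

√(Σ(x_i - y_i)²) = √((-7.47 - (-9.89))² + (-7.51 - (-2.01))² + (3.18 - 1.88)² + (9.55 - 7.7)²)
= √(2.42² + (-5.5)² + 1.3² + 1.85²) = √(5.8564 + 30.25 + 1.69 + 3.4225) = √41.2189 ≈ 6.4202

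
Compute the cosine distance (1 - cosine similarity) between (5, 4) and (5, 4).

With u = (5, 4), v = (5, 4):
u·v = 5·5 + 4·4 = 25 + 16 = 41.
|u| = √(5² + 4²) = √41, |v| = √(5² + 4²) = √41, so |u||v| = √(41·41) = √1681 = 41.
cos θ = (u·v)/(|u||v|) = 41/41 = 1
Cosine distance = 1 - cos θ = 1 - 1 = 0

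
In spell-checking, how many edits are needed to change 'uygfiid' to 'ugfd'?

Let D[i][j] be the edit distance between the first i characters of 'uygfiid' and the first j characters of 'ugfd', with D[i][0] = i, D[0][j] = j, and D[i][j] = D[i-1][j-1] if the characters match, else 1 + min(D[i-1][j], D[i][j-1], D[i-1][j-1]). Filling the table (rows: prefixes of 'uygfiid', columns: prefixes of 'ugfd'):
     ε  u  g  f  d
  ε  0  1  2  3  4
  u  1  0  1  2  3
  y  2  1  1  2  3
  g  3  2  1  2  3
  f  4  3  2  1  2
  i  5  4  3  2  2
  i  6  5  4  3  3
  d  7  6  5  4  3
The bottom-right entry gives D[7][4] = 3, so no sequence of fewer than 3 edits works. Backtracking through the table gives one optimal edit sequence (3 edits):
  uygfiid → ugfiid (del y @2)
  ugfiid → ugfid (del i @4)
  ugfid → ugfd (del i @4)
Edit distance = 3.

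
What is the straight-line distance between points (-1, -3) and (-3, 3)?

√(Σ(x_i - y_i)²) = √((-1 - (-3))² + (-3 - 3)²)
= √(2² + (-6)²) = √(4 + 36) = √40 ≈ 6.3246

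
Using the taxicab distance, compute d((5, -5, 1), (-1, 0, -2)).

Σ|x_i - y_i| = |5 - (-1)| + |-5 - 0| + |1 - (-2)| = 6 + 5 + 3 = 14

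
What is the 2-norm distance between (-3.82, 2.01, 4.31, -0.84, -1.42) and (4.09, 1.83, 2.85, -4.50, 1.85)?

(Σ|x_i - y_i|^2)^(1/2) = (|-3.82 - 4.09|^2 + |2.01 - 1.83|^2 + |4.31 - 2.85|^2 + |-0.84 - (-4.5)|^2 + |-1.42 - 1.85|^2)^(1/2)
= (7.91^2 + 0.18^2 + 1.46^2 + 3.66^2 + 3.27^2)^(1/2) = (62.5681 + 0.0324 + 2.1316 + 13.3956 + 10.6929)^(1/2) = (88.8206)^(1/2) ≈ 9.4245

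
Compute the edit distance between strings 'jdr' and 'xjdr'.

Let D[i][j] be the edit distance between the first i characters of 'jdr' and the first j characters of 'xjdr', with D[i][0] = i, D[0][j] = j, and D[i][j] = D[i-1][j-1] if the characters match, else 1 + min(D[i-1][j], D[i][j-1], D[i-1][j-1]). Filling the table (rows: prefixes of 'jdr', columns: prefixes of 'xjdr'):
     ε  x  j  d  r
  ε  0  1  2  3  4
  j  1  1  1  2  3
  d  2  2  2  1  2
  r  3  3  3  2  1
The bottom-right entry gives D[3][4] = 1, so no sequence of fewer than 1 edit works. Backtracking through the table gives one optimal edit sequence (1 edit):
  jdr → xjdr (ins x @1)
Edit distance = 1.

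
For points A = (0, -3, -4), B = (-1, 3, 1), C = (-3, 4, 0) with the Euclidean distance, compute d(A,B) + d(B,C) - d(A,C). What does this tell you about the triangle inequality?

d(A,B) = √(1² + 6² + 5²) = √62 ≈ 7.874, d(B,C) = √(2² + 1² + 1²) = √6 ≈ 2.4495, d(A,C) = √(3² + 7² + 4²) = √74 ≈ 8.6023.
d(A,B) + d(B,C) - d(A,C) = 7.874 + 2.4495 - 8.6023 = 10.3235 - 8.6023 = 1.7212 (to 4 decimal places). This is ≥ 0, so the triangle inequality holds for these points.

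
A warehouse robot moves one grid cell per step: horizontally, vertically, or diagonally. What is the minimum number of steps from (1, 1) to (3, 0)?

max(|x_i - y_i|) = max(|1 - 3|, |1 - 0|) = max(2, 1) = 2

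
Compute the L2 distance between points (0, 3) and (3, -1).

(Σ|x_i - y_i|^2)^(1/2) = (|0 - 3|^2 + |3 - (-1)|^2)^(1/2)
= (3^2 + 4^2)^(1/2) = (9 + 16)^(1/2) = (25)^(1/2) = 5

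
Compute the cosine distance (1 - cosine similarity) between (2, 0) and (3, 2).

With u = (2, 0), v = (3, 2):
u·v = 2·3 + 0·2 = 6 + 0 = 6.
|u| = √(2² + 0²) = √4, |v| = √(3² + 2²) = √13, so |u||v| = √(4·13) = √52.
cos θ = (u·v)/(|u||v|) = 6/√52 ≈ 0.8321
Cosine distance = 1 - cos θ ≈ 1 - 0.8321 = 0.1679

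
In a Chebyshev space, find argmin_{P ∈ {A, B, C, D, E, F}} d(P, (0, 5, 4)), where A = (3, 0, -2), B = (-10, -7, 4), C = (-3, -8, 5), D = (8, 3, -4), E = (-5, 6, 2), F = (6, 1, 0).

Distances: d(A) = 6, d(B) = 12, d(C) = 13, d(D) = 8, d(E) = 5, d(F) = 6. Nearest: E = (-5, 6, 2) with distance 5.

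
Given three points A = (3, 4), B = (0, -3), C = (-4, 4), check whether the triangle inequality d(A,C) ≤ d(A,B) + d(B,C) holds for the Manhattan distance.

d(A,B) = 3 + 7 = 10, d(B,C) = 4 + 7 = 11, d(A,C) = 7 + 0 = 7.
d(A,C) = 7 ≤ 10 + 11 = 21. Triangle inequality is satisfied.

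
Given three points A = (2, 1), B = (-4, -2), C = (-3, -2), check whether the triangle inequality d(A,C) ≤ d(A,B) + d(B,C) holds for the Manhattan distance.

d(A,B) = 6 + 3 = 9, d(B,C) = 1 + 0 = 1, d(A,C) = 5 + 3 = 8.
d(A,C) = 8 ≤ 9 + 1 = 10. Triangle inequality is satisfied.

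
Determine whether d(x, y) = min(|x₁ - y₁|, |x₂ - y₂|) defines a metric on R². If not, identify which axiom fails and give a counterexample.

No. d fails identity of indiscernibles: take x = (1, 0) and y = (1, 9). Then d(x,y) = min(|1 - 1|, |0 - 9|) = min(0, 9) = 0, yet x ≠ y.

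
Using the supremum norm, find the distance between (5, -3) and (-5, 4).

max(|x_i - y_i|) = max(|5 - (-5)|, |-3 - 4|) = max(10, 7) = 10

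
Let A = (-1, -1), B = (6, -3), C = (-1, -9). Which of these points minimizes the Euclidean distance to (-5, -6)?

Distances: d(A) ≈ 6.4031, d(B) ≈ 11.4018, d(C) = 5. Nearest: C = (-1, -9) with distance 5.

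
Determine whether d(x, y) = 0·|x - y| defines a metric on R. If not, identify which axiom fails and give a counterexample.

No. With c = 0, d(x,y) = 0 for all x, y. This fails identity of indiscernibles: d(4, 10) = 0 but 4 ≠ 10.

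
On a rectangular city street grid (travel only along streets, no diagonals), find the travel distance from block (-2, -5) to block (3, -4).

Σ|x_i - y_i| = |-2 - 3| + |-5 - (-4)| = 5 + 1 = 6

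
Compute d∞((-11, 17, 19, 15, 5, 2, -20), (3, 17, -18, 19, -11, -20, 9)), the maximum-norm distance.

max(|x_i - y_i|) = max(|-11 - 3|, |17 - 17|, |19 - (-18)|, |15 - 19|, |5 - (-11)|, |2 - (-20)|, |-20 - 9|) = max(14, 0, 37, 4, 16, 22, 29) = 37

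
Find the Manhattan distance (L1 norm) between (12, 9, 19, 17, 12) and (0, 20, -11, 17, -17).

Σ|x_i - y_i| = |12 - 0| + |9 - 20| + |19 - (-11)| + |17 - 17| + |12 - (-17)| = 12 + 11 + 30 + 0 + 29 = 82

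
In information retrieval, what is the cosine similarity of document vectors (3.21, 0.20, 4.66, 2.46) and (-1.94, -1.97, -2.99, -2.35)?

With u = (3.21, 0.20, 4.66, 2.46), v = (-1.94, -1.97, -2.99, -2.35):
u·v = 3.21·(-1.94) + 0.2·(-1.97) + 4.66·(-2.99) + 2.46·(-2.35) = (-6.2274) + (-0.394) + (-13.9334) + (-5.781) = -26.3358.
|u| = √(3.21² + 0.2² + 4.66² + 2.46²) = √(10.3041 + 0.04 + 21.7156 + 6.0516) = √38.1113, |v| = √((-1.94)² + (-1.97)² + (-2.99)² + (-2.35)²) = √(3.7636 + 3.8809 + 8.9401 + 5.5225) = √22.1071.
cos θ = (u·v)/(|u||v|) = -26.3358/(√38.1113·√22.1071) ≈ -0.9073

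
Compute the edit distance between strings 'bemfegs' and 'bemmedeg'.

Let D[i][j] be the edit distance between the first i characters of 'bemfegs' and the first j characters of 'bemmedeg', with D[i][0] = i, D[0][j] = j, and D[i][j] = D[i-1][j-1] if the characters match, else 1 + min(D[i-1][j], D[i][j-1], D[i-1][j-1]). Filling the table (rows: prefixes of 'bemfegs', columns: prefixes of 'bemmedeg'):
     ε  b  e  m  m  e  d  e  g
  ε  0  1  2  3  4  5  6  7  8
  b  1  0  1  2  3  4  5  6  7
  e  2  1  0  1  2  3  4  5  6
  m  3  2  1  0  1  2  3  4  5
  f  4  3  2  1  1  2  3  4  5
  e  5  4  3  2  2  1  2  3  4
  g  6  5  4  3  3  2  2  3  3
  s  7  6  5  4  4  3  3  3  4
The bottom-right entry gives D[7][8] = 4, so no sequence of fewer than 4 edits works. Backtracking through the table gives one optimal edit sequence (4 edits):
  bemfegs → bemmegs (sub f→m @4)
  bemmegs → bemmedgs (ins d @6)
  bemmedgs → bemmedes (sub g→e @7)
  bemmedes → bemmedeg (sub s→g @8)
Edit distance = 4.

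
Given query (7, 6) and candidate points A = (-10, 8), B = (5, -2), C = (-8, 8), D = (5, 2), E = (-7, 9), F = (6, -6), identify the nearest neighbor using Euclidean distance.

Distances: d(A) ≈ 17.1172, d(B) ≈ 8.2462, d(C) ≈ 15.1327, d(D) ≈ 4.4721, d(E) ≈ 14.3178, d(F) ≈ 12.0416. Nearest: D = (5, 2) with distance 4.4721.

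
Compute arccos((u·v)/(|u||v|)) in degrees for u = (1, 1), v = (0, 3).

With u = (1, 1), v = (0, 3):
u·v = 1·0 + 1·3 = 0 + 3 = 3.
|u| = √(1² + 1²) = √2, |v| = √(0² + 3²) = √9, so |u||v| = √(2·9) = √18.
cos θ = (u·v)/(|u||v|) = 3/√18 ≈ 0.707107
θ = arccos(0.707107) ≈ 45°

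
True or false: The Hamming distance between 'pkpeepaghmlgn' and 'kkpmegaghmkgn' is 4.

Differing positions: 1, 4, 6, 11. Hamming distance = 4, so the claim is true.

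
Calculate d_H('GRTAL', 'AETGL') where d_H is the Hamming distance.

Differing positions: 1, 2, 4. Hamming distance = 3.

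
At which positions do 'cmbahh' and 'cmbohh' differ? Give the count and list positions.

Differing positions: 4. Hamming distance = 1.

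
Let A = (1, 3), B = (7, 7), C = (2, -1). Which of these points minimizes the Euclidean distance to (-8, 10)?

Distances: d(A) ≈ 11.4018, d(B) ≈ 15.2971, d(C) ≈ 14.8661. Nearest: A = (1, 3) with distance 11.4018.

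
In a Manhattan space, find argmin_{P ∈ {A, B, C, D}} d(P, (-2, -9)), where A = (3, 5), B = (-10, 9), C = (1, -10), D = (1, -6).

Distances: d(A) = 19, d(B) = 26, d(C) = 4, d(D) = 6. Nearest: C = (1, -10) with distance 4.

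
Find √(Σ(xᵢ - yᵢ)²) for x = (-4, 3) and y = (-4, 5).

√(Σ(x_i - y_i)²) = √((-4 - (-4))² + (3 - 5)²)
= √(0² + (-2)²) = √(0 + 4) = √4 = 2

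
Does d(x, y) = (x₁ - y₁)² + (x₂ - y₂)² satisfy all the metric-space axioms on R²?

No. The squared Euclidean distance fails the triangle inequality. Counterexample: x = (0, 0), y = (3, 5), z = (6, 10). d(x,z) = 6² + 10² = 136, but d(x,y) + d(y,z) = (3² + 5²) + (3² + 5²) = 34 + 34 = 68. Since 136 > 68, the triangle inequality is violated. (Note: √d, the ordinary Euclidean distance, IS a metric.)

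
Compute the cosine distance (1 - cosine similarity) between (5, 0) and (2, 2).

With u = (5, 0), v = (2, 2):
u·v = 5·2 + 0·2 = 10 + 0 = 10.
|u| = √(5² + 0²) = √25, |v| = √(2² + 2²) = √8, so |u||v| = √(25·8) = √200.
cos θ = (u·v)/(|u||v|) = 10/√200 ≈ 0.7071
Cosine distance = 1 - cos θ ≈ 1 - 0.7071 = 0.2929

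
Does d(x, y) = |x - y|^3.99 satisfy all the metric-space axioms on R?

No. d(x,y) = |x-y|^3.99 fails the triangle inequality since p = 3.99 > 1. Counterexample: x = 3, y = 11, z = 21. d(x,z) = |3 - 21|^3.99 = 18^3.99 ≈ 101985.2337, but d(x,y) + d(y,z) = 8^3.99 + 10^3.99 ≈ 4011.7055 + 9772.3722 = 13784.0777. Since 101985.2337 > 13784.0777, the triangle inequality is violated.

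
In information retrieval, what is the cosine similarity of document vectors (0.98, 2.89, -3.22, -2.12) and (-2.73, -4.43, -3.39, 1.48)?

With u = (0.98, 2.89, -3.22, -2.12), v = (-2.73, -4.43, -3.39, 1.48):
u·v = 0.98·(-2.73) + 2.89·(-4.43) + (-3.22)·(-3.39) + (-2.12)·1.48 = (-2.6754) + (-12.8027) + 10.9158 + (-3.1376) = -7.6999.
|u| = √(0.98² + 2.89² + (-3.22)² + (-2.12)²) = √(0.9604 + 8.3521 + 10.3684 + 4.4944) = √24.1753, |v| = √((-2.73)² + (-4.43)² + (-3.39)² + 1.48²) = √(7.4529 + 19.6249 + 11.4921 + 2.1904) = √40.7603.
cos θ = (u·v)/(|u||v|) = -7.6999/(√24.1753·√40.7603) ≈ -0.2453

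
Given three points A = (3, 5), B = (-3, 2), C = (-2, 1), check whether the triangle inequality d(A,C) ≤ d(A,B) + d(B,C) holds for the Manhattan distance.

d(A,B) = 6 + 3 = 9, d(B,C) = 1 + 1 = 2, d(A,C) = 5 + 4 = 9.
d(A,C) = 9 ≤ 9 + 2 = 11. Triangle inequality is satisfied.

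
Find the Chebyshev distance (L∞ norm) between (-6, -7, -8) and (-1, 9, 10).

max(|x_i - y_i|) = max(|-6 - (-1)|, |-7 - 9|, |-8 - 10|) = max(5, 16, 18) = 18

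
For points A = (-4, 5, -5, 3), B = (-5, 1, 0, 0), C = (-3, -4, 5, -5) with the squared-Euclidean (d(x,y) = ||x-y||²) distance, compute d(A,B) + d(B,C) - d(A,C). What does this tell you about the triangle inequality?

d(A,B) = 1² + 4² + 5² + 3² = 51, d(B,C) = 2² + 5² + 5² + 5² = 79, d(A,C) = 1² + 9² + 10² + 8² = 246.
d(A,B) + d(B,C) - d(A,C) = 51 + 79 - 246 = 130 - 246 = -116. This is < 0, so the triangle inequality FAILS for these points (squared-Euclidean is not a metric).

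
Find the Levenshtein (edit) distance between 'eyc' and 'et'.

Let D[i][j] be the edit distance between the first i characters of 'eyc' and the first j characters of 'et', with D[i][0] = i, D[0][j] = j, and D[i][j] = D[i-1][j-1] if the characters match, else 1 + min(D[i-1][j], D[i][j-1], D[i-1][j-1]). Filling the table (rows: prefixes of 'eyc', columns: prefixes of 'et'):
     ε  e  t
  ε  0  1  2
  e  1  0  1
  y  2  1  1
  c  3  2  2
The bottom-right entry gives D[3][2] = 2, so no sequence of fewer than 2 edits works. Backtracking through the table gives one optimal edit sequence (2 edits):
  eyc → ec (del y @2)
  ec → et (sub c→t @2)
Edit distance = 2.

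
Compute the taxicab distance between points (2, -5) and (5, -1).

Σ|x_i - y_i| = |2 - 5| + |-5 - (-1)| = 3 + 4 = 7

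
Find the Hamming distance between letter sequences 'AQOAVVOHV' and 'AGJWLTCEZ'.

Differing positions: 2, 3, 4, 5, 6, 7, 8, 9. Hamming distance = 8.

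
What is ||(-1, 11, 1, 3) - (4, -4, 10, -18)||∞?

max(|x_i - y_i|) = max(|-1 - 4|, |11 - (-4)|, |1 - 10|, |3 - (-18)|) = max(5, 15, 9, 21) = 21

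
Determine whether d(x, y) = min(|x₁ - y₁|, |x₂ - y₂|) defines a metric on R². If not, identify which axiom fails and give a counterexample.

No. d fails identity of indiscernibles: take x = (1, 0) and y = (1, 9). Then d(x,y) = min(|1 - 1|, |0 - 9|) = min(0, 9) = 0, yet x ≠ y.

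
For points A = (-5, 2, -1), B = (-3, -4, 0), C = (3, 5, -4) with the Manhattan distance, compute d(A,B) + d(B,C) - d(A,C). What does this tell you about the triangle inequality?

d(A,B) = 2 + 6 + 1 = 9, d(B,C) = 6 + 9 + 4 = 19, d(A,C) = 8 + 3 + 3 = 14.
d(A,B) + d(B,C) - d(A,C) = 9 + 19 - 14 = 28 - 14 = 14. This is ≥ 0, so the triangle inequality holds for these points.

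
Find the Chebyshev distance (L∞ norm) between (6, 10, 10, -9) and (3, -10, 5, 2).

max(|x_i - y_i|) = max(|6 - 3|, |10 - (-10)|, |10 - 5|, |-9 - 2|) = max(3, 20, 5, 11) = 20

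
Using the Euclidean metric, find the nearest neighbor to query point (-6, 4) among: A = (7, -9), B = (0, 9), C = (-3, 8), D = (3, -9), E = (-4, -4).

Distances: d(A) ≈ 18.3848, d(B) ≈ 7.8102, d(C) = 5, d(D) ≈ 15.8114, d(E) ≈ 8.2462. Nearest: C = (-3, 8) with distance 5.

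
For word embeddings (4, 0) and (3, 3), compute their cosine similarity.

With u = (4, 0), v = (3, 3):
u·v = 4·3 + 0·3 = 12 + 0 = 12.
|u| = √(4² + 0²) = √16, |v| = √(3² + 3²) = √18, so |u||v| = √(16·18) = √288.
cos θ = (u·v)/(|u||v|) = 12/√288 ≈ 0.7071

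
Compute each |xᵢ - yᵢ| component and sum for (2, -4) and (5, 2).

Σ|x_i - y_i| = |2 - 5| + |-4 - 2| = 3 + 6 = 9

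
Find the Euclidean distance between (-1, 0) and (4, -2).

√(Σ(x_i - y_i)²) = √((-1 - 4)² + (0 - (-2))²)
= √((-5)² + 2²) = √(25 + 4) = √29 ≈ 5.3852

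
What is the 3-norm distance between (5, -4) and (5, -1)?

(Σ|x_i - y_i|^3)^(1/3) = (|5 - 5|^3 + |-4 - (-1)|^3)^(1/3)
= (0^3 + 3^3)^(1/3) = (0 + 27)^(1/3) = (27)^(1/3) = 3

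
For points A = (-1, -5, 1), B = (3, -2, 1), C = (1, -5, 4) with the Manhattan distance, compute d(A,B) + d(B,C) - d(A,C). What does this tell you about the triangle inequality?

d(A,B) = 4 + 3 + 0 = 7, d(B,C) = 2 + 3 + 3 = 8, d(A,C) = 2 + 0 + 3 = 5.
d(A,B) + d(B,C) - d(A,C) = 7 + 8 - 5 = 15 - 5 = 10. This is ≥ 0, so the triangle inequality holds for these points.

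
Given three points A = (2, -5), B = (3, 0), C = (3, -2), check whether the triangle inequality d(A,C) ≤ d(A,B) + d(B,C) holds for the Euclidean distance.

d(A,B) = √(1² + 5²) = √26 ≈ 5.099, d(B,C) = √(0² + 2²) = √4 = 2, d(A,C) = √(1² + 3²) = √10 ≈ 3.1623.
d(A,C) ≈ 3.1623 ≤ 5.099 + 2 = 7.099. Triangle inequality is satisfied.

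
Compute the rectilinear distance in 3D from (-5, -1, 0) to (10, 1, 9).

Σ|x_i - y_i| = |-5 - 10| + |-1 - 1| + |0 - 9| = 15 + 2 + 9 = 26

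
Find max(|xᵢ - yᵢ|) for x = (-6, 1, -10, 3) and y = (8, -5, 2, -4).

max(|x_i - y_i|) = max(|-6 - 8|, |1 - (-5)|, |-10 - 2|, |3 - (-4)|) = max(14, 6, 12, 7) = 14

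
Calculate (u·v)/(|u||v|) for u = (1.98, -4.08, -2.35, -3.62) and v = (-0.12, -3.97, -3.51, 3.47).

With u = (1.98, -4.08, -2.35, -3.62), v = (-0.12, -3.97, -3.51, 3.47):
u·v = 1.98·(-0.12) + (-4.08)·(-3.97) + (-2.35)·(-3.51) + (-3.62)·3.47 = (-0.2376) + 16.1976 + 8.2485 + (-12.5614) = 11.6471.
|u| = √(1.98² + (-4.08)² + (-2.35)² + (-3.62)²) = √(3.9204 + 16.6464 + 5.5225 + 13.1044) = √39.1937, |v| = √((-0.12)² + (-3.97)² + (-3.51)² + 3.47²) = √(0.0144 + 15.7609 + 12.3201 + 12.0409) = √40.1363.
cos θ = (u·v)/(|u||v|) = 11.6471/(√39.1937·√40.1363) ≈ 0.2937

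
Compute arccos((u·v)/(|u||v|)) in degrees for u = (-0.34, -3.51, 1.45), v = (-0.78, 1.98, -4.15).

With u = (-0.34, -3.51, 1.45), v = (-0.78, 1.98, -4.15):
u·v = (-0.34)·(-0.78) + (-3.51)·1.98 + 1.45·(-4.15) = 0.2652 + (-6.9498) + (-6.0175) = -12.7021.
|u| = √((-0.34)² + (-3.51)² + 1.45²) = √(0.1156 + 12.3201 + 2.1025) = √14.5382, |v| = √((-0.78)² + 1.98² + (-4.15)²) = √(0.6084 + 3.9204 + 17.2225) = √21.7513.
cos θ = (u·v)/(|u||v|) = -12.7021/(√14.5382·√21.7513) ≈ -0.714295
θ = arccos(-0.714295) ≈ 135.59°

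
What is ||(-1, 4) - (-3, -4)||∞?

max(|x_i - y_i|) = max(|-1 - (-3)|, |4 - (-4)|) = max(2, 8) = 8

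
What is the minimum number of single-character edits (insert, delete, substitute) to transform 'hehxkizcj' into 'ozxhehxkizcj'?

Let D[i][j] be the edit distance between the first i characters of 'hehxkizcj' and the first j characters of 'ozxhehxkizcj', with D[i][0] = i, D[0][j] = j, and D[i][j] = D[i-1][j-1] if the characters match, else 1 + min(D[i-1][j], D[i][j-1], D[i-1][j-1]). Filling the table (rows: prefixes of 'hehxkizcj', columns: prefixes of 'ozxhehxkizcj'):
     ε  o  z  x  h  e  h  x  k  i  z  c  j
  ε  0  1  2  3  4  5  6  7  8  9 10 11 12
  h  1  1  2  3  3  4  5  6  7  8  9 10 11
  e  2  2  2  3  4  3  4  5  6  7  8  9 10
  h  3  3  3  3  3  4  3  4  5  6  7  8  9
  x  4  4  4  3  4  4  4  3  4  5  6  7  8
  k  5  5  5  4  4  5  5  4  3  4  5  6  7
  i  6  6  6  5  5  5  6  5  4  3  4  5  6
  z  7  7  6  6  6  6  6  6  5  4  3  4  5
  c  8  8  7  7  7  7  7  7  6  5  4  3  4
  j  9  9  8  8  8  8  8  8  7  6  5  4  3
The bottom-right entry gives D[9][12] = 3, so no sequence of fewer than 3 edits works. Backtracking through the table gives one optimal edit sequence (3 edits):
  hehxkizcj → ohehxkizcj (ins o @1)
  ohehxkizcj → ozhehxkizcj (ins z @2)
  ozhehxkizcj → ozxhehxkizcj (ins x @3)
Edit distance = 3.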